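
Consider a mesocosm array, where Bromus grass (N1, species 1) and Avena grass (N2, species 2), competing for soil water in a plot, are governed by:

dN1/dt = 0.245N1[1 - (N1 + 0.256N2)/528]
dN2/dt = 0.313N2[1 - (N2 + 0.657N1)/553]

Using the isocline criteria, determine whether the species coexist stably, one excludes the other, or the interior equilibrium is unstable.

Compare the nullcline intercepts: K1/α12 = 528/0.256 = 2060 > K2 = 553; K2/α21 = 553/0.657 = 842 > K1 = 528.
Since both inequalities hold, each species can invade when rare, so the interior equilibrium is stable.

stable coexistence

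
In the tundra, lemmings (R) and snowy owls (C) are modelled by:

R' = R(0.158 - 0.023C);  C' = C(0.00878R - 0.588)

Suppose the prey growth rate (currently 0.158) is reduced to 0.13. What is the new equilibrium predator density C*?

At the interior fixed point, setting dR/dt = 0 with R > 0 fixes C* = (prey growth rate)/(RC coefficient) — independent of the other coefficients.
With the change, C* = 0.13/0.023 = 5.65; it falls from 6.87.

C* ≈ 5.65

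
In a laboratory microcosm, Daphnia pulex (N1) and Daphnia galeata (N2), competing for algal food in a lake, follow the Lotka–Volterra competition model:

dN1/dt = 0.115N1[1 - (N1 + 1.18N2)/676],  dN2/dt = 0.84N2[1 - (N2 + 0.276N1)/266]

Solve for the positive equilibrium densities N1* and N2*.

N1* ≈ 537, N2* ≈ 118

Setting both brackets to zero gives the nullclines N1 + 1.18N2 = 676 and 0.276N1 + N2 = 266.
Substituting N2 = 266 - 0.276N1 into the first: N1(1 - 1.18·0.276) = 676 - 1.18·266.
So N1* = 362/0.674 = 537, and then N2* = 266 - 0.276·537 = 118.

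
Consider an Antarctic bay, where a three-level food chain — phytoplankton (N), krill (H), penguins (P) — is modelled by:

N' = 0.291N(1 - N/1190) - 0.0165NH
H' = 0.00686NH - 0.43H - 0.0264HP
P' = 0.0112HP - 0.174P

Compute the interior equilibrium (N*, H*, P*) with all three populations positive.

From dP/dt = 0: 0.0112H* = 0.174, so H* = 15.5.
From dN/dt = 0: 0.291(1 - N*/1190) = 0.0165·15.5, giving N* = 1190·(1 - 0.881) = 142.
From dH/dt = 0: 0.00686·142 - 0.43 = 0.0264P*, so P* = 0.542/0.0264 = 20.5.

N* ≈ 142, H* ≈ 15.5, P* ≈ 20.5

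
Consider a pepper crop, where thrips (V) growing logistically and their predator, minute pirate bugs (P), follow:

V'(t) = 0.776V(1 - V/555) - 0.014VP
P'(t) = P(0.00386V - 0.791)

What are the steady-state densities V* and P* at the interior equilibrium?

V* ≈ 205, P* ≈ 35

From dP/dt = 0 with P > 0: 0.00386V* = 0.791, so V* = 205.
Substitute into dV/dt = 0: 0.776(1 - 205/555) = 0.014P*.
The bracket is 0.631, giving P* = 0.489/0.014 = 35.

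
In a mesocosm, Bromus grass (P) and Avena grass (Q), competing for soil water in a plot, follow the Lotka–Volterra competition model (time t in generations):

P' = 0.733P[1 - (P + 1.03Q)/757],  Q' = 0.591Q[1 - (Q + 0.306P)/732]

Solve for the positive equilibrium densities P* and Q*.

P* ≈ 4.44, Q* ≈ 731

Setting both brackets to zero gives the nullclines P + 1.03Q = 757 and 0.306P + Q = 732.
Substituting Q = 732 - 0.306P into the first: P(1 - 1.03·0.306) = 757 - 1.03·732.
So P* = 3.04/0.685 = 4.44, and then Q* = 732 - 0.306·4.44 = 731.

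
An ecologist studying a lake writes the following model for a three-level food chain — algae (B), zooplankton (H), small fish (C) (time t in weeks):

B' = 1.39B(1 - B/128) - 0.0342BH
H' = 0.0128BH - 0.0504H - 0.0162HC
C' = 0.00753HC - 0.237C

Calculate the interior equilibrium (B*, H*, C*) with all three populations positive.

B* ≈ 28.9, H* ≈ 31.5, C* ≈ 19.7

From dC/dt = 0: 0.00753H* = 0.237, so H* = 31.5.
From dB/dt = 0: 1.39(1 - B*/128) = 0.0342·31.5, giving B* = 128·(1 - 0.774) = 28.9.
From dH/dt = 0: 0.0128·28.9 - 0.0504 = 0.0162C*, so C* = 0.319/0.0162 = 19.7.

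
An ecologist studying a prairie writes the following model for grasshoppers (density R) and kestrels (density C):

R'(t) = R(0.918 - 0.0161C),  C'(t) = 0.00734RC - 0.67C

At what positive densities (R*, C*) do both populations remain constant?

R* ≈ 91.3, C* ≈ 57

Set dC/dt = 0 with C > 0: 0.00734R - 0.67 = 0, so R* = 0.67/0.00734 = 91.3.
Set dR/dt = 0 with R > 0: 0.918 - 0.0161C = 0, so C* = 0.918/0.0161 = 57.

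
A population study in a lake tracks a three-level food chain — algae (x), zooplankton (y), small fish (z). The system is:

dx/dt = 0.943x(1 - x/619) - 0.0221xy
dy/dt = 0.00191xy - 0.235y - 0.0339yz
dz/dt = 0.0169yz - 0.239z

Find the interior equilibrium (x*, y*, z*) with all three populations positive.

x* ≈ 414, y* ≈ 14.1, z* ≈ 16.4

From dz/dt = 0: 0.0169y* = 0.239, so y* = 14.1.
From dx/dt = 0: 0.943(1 - x*/619) = 0.0221·14.1, giving x* = 619·(1 - 0.331) = 414.
From dy/dt = 0: 0.00191·414 - 0.235 = 0.0339z*, so z* = 0.555/0.0339 = 16.4.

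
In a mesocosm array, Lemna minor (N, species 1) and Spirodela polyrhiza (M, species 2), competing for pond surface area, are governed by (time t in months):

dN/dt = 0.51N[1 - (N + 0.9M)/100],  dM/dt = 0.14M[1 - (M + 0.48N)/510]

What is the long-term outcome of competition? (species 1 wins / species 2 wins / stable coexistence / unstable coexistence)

species 2 excludes species 1

Compare the nullcline intercepts: K1/α12 = 100/0.9 = 111 < K2 = 510; K2/α21 = 510/0.48 = 1060 > K1 = 100.
Since the inequalities point opposite ways, species 2 can invade but species 1 cannot.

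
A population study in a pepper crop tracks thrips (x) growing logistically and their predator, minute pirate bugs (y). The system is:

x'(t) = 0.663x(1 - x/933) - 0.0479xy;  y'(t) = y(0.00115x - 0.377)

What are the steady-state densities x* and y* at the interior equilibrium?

x* ≈ 328, y* ≈ 8.98

From dy/dt = 0 with y > 0: 0.00115x* = 0.377, so x* = 328.
Substitute into dx/dt = 0: 0.663(1 - 328/933) = 0.0479y*.
The bracket is 0.649, giving y* = 0.43/0.0479 = 8.98.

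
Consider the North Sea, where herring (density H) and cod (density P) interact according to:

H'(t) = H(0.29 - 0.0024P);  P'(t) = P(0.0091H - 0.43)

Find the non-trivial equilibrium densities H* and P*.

H* ≈ 47.3, P* ≈ 121

Set dP/dt = 0 with P > 0: 0.0091H - 0.43 = 0, so H* = 0.43/0.0091 = 47.3.
Set dH/dt = 0 with H > 0: 0.29 - 0.0024P = 0, so P* = 0.29/0.0024 = 121.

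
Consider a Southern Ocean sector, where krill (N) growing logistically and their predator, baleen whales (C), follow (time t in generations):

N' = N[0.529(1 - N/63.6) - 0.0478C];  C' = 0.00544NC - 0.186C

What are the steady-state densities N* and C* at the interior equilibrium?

From dC/dt = 0 with C > 0: 0.00544N* = 0.186, so N* = 34.2.
Substitute into dN/dt = 0: 0.529(1 - 34.2/63.6) = 0.0478C*.
The bracket is 0.462, giving C* = 0.245/0.0478 = 5.12.

N* ≈ 34.2, C* ≈ 5.12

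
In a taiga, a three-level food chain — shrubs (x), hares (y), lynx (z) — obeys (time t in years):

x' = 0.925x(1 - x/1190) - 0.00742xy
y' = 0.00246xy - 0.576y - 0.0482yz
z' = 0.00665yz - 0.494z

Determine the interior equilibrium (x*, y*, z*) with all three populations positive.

x* ≈ 481, y* ≈ 74.3, z* ≈ 12.6

From dz/dt = 0: 0.00665y* = 0.494, so y* = 74.3.
From dx/dt = 0: 0.925(1 - x*/1190) = 0.00742·74.3, giving x* = 1190·(1 - 0.596) = 481.
From dy/dt = 0: 0.00246·481 - 0.576 = 0.0482z*, so z* = 0.607/0.0482 = 12.6.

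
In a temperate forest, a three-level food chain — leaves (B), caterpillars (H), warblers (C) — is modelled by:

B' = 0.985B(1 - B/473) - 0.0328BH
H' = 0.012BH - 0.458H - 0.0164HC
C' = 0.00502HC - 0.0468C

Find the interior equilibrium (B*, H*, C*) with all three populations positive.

From dC/dt = 0: 0.00502H* = 0.0468, so H* = 9.32.
From dB/dt = 0: 0.985(1 - B*/473) = 0.0328·9.32, giving B* = 473·(1 - 0.31) = 326.
From dH/dt = 0: 0.012·326 - 0.458 = 0.0164C*, so C* = 3.46/0.0164 = 211.

B* ≈ 326, H* ≈ 9.32, C* ≈ 211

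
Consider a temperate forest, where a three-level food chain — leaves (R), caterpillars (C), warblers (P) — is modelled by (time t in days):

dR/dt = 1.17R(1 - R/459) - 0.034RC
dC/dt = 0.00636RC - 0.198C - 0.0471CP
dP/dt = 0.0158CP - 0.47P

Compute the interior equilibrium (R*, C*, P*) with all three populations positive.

From dP/dt = 0: 0.0158C* = 0.47, so C* = 29.7.
From dR/dt = 0: 1.17(1 - R*/459) = 0.034·29.7, giving R* = 459·(1 - 0.864) = 62.2.
From dC/dt = 0: 0.00636·62.2 - 0.198 = 0.0471P*, so P* = 0.198/0.0471 = 4.2.

R* ≈ 62.2, C* ≈ 29.7, P* ≈ 4.2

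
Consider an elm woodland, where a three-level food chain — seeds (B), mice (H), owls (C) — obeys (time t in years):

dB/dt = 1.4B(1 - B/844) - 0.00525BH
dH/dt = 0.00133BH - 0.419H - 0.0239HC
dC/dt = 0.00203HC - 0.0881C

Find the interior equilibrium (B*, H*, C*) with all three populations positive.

B* ≈ 707, H* ≈ 43.4, C* ≈ 21.8

From dC/dt = 0: 0.00203H* = 0.0881, so H* = 43.4.
From dB/dt = 0: 1.4(1 - B*/844) = 0.00525·43.4, giving B* = 844·(1 - 0.163) = 707.
From dH/dt = 0: 0.00133·707 - 0.419 = 0.0239C*, so C* = 0.521/0.0239 = 21.8.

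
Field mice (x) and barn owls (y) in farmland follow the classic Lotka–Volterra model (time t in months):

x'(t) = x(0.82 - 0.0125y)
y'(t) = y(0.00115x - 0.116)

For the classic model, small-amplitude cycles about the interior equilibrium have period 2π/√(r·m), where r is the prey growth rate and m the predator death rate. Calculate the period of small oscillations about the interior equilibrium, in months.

T ≈ 20.4 months

Here r = 0.82 and m = 0.116, so r·m = 0.0951.
ω = √0.0951 = 0.308 per month, hence T = 2π/ω ≈ 20.4 months.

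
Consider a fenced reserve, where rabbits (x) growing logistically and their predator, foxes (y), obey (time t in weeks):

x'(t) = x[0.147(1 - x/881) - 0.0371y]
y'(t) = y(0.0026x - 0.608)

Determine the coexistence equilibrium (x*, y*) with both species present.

x* ≈ 234, y* ≈ 2.91

From dy/dt = 0 with y > 0: 0.0026x* = 0.608, so x* = 234.
Substitute into dx/dt = 0: 0.147(1 - 234/881) = 0.0371y*.
The bracket is 0.735, giving y* = 0.108/0.0371 = 2.91.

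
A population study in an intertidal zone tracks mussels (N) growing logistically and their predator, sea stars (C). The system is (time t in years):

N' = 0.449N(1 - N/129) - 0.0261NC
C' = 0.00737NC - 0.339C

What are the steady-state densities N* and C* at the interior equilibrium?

N* ≈ 46, C* ≈ 11.1

From dC/dt = 0 with C > 0: 0.00737N* = 0.339, so N* = 46.
Substitute into dN/dt = 0: 0.449(1 - 46/129) = 0.0261C*.
The bracket is 0.643, giving C* = 0.289/0.0261 = 11.1.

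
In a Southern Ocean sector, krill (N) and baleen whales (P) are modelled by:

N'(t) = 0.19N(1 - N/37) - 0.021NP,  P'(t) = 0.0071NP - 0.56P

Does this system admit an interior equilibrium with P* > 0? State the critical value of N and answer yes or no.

Threshold N = 78.9; K < 78.9, so no, the predator goes extinct.

The predator equation gives dP/dt > 0 only when N > 0.56/0.0071 = 78.9.
Without the predator, N → K = 37. Since 37 < 78.9, the predator cannot invade.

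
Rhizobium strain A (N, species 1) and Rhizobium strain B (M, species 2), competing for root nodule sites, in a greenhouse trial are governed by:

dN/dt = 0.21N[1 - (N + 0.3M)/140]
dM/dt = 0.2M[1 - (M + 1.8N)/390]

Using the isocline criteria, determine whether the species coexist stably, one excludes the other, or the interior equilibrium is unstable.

stable coexistence

Compare the nullcline intercepts: K1/α12 = 140/0.3 = 467 > K2 = 390; K2/α21 = 390/1.8 = 217 > K1 = 140.
Since both inequalities hold, each species can invade when rare, so the interior equilibrium is stable.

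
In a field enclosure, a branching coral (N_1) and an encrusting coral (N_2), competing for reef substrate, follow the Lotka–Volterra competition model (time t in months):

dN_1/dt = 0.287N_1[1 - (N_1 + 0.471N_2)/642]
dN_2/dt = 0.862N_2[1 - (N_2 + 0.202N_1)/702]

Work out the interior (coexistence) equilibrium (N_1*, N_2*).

N_1* ≈ 344, N_2* ≈ 632

Setting both brackets to zero gives the nullclines N_1 + 0.471N_2 = 642 and 0.202N_1 + N_2 = 702.
Substituting N_2 = 702 - 0.202N_1 into the first: N_1(1 - 0.471·0.202) = 642 - 0.471·702.
So N_1* = 311/0.905 = 344, and then N_2* = 702 - 0.202·344 = 632.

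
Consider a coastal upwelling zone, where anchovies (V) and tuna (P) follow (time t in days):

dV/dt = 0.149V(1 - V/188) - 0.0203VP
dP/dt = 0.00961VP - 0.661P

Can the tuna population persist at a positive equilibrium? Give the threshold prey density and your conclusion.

Threshold V = 68.8; K > 68.8, so yes, the predator persists.

The predator equation gives dP/dt > 0 only when V > 0.661/0.00961 = 68.8.
Without the predator, V → K = 188. Since 188 > 68.8, the predator can invade and persist.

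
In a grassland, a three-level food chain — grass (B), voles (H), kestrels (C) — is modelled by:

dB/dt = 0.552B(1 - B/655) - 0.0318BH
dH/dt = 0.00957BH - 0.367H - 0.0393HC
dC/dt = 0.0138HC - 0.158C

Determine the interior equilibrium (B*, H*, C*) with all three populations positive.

From dC/dt = 0: 0.0138H* = 0.158, so H* = 11.4.
From dB/dt = 0: 0.552(1 - B*/655) = 0.0318·11.4, giving B* = 655·(1 - 0.66) = 223.
From dH/dt = 0: 0.00957·223 - 0.367 = 0.0393C*, so C* = 1.77/0.0393 = 45.

B* ≈ 223, H* ≈ 11.4, C* ≈ 45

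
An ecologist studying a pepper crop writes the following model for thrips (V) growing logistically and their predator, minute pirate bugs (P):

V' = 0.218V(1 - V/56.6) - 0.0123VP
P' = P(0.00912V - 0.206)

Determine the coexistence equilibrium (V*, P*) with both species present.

V* ≈ 22.6, P* ≈ 10.7

From dP/dt = 0 with P > 0: 0.00912V* = 0.206, so V* = 22.6.
Substitute into dV/dt = 0: 0.218(1 - 22.6/56.6) = 0.0123P*.
The bracket is 0.601, giving P* = 0.131/0.0123 = 10.7.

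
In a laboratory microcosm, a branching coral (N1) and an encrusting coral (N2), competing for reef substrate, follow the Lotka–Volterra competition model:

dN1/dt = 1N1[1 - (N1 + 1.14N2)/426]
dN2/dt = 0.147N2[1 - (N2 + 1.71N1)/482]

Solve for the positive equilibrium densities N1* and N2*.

N1* ≈ 130, N2* ≈ 260

Setting both brackets to zero gives the nullclines N1 + 1.14N2 = 426 and 1.71N1 + N2 = 482.
Substituting N2 = 482 - 1.71N1 into the first: N1(1 - 1.14·1.71) = 426 - 1.14·482.
So N1* = -123/-0.949 = 130, and then N2* = 482 - 1.71·130 = 260.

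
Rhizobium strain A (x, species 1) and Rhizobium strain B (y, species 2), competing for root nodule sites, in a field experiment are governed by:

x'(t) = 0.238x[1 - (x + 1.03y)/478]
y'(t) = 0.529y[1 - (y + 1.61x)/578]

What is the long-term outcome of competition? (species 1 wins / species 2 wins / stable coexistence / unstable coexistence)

unstable coexistence (outcome depends on initial conditions)

Compare the nullcline intercepts: K1/α12 = 478/1.03 = 464 < K2 = 578; K2/α21 = 578/1.61 = 359 < K1 = 478.
Since both are reversed, neither can invade when rare; the interior point is a saddle.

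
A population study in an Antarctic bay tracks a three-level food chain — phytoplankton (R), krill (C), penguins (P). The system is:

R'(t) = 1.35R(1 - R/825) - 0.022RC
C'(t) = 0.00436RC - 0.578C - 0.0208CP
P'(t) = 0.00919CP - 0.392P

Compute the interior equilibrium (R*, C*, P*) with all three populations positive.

From dP/dt = 0: 0.00919C* = 0.392, so C* = 42.7.
From dR/dt = 0: 1.35(1 - R*/825) = 0.022·42.7, giving R* = 825·(1 - 0.695) = 252.
From dC/dt = 0: 0.00436·252 - 0.578 = 0.0208P*, so P* = 0.519/0.0208 = 24.9.

R* ≈ 252, C* ≈ 42.7, P* ≈ 24.9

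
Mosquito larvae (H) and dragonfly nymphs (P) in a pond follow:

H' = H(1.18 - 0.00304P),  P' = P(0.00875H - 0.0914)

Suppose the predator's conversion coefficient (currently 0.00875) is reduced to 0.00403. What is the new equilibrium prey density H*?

H* ≈ 22.7

At the interior fixed point, setting dP/dt = 0 with P > 0 fixes H* = (predator death rate)/(HP coefficient) — independent of the other coefficients.
With the change, H* = 0.0914/0.00403 = 22.7; it rises from 10.4.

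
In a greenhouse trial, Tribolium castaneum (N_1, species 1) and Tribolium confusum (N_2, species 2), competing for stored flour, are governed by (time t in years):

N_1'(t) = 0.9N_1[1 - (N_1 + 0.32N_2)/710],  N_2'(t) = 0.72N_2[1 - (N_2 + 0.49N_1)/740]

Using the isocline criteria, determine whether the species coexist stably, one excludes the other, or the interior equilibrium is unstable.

Compare the nullcline intercepts: K1/α12 = 710/0.32 = 2220 > K2 = 740; K2/α21 = 740/0.49 = 1510 > K1 = 710.
Since both inequalities hold, each species can invade when rare, so the interior equilibrium is stable.

stable coexistence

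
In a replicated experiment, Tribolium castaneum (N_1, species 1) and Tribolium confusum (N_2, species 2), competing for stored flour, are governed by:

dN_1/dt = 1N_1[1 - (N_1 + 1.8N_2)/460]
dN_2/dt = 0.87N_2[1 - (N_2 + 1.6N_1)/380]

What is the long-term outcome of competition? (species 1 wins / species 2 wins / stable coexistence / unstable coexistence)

unstable coexistence (outcome depends on initial conditions)

Compare the nullcline intercepts: K1/α12 = 460/1.8 = 256 < K2 = 380; K2/α21 = 380/1.6 = 238 < K1 = 460.
Since both are reversed, neither can invade when rare; the interior point is a saddle.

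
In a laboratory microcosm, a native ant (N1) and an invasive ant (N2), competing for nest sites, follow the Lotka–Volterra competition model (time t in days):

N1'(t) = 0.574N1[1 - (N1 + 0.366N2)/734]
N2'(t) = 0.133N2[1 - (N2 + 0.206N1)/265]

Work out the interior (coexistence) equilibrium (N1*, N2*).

Setting both brackets to zero gives the nullclines N1 + 0.366N2 = 734 and 0.206N1 + N2 = 265.
Substituting N2 = 265 - 0.206N1 into the first: N1(1 - 0.366·0.206) = 734 - 0.366·265.
So N1* = 637/0.925 = 689, and then N2* = 265 - 0.206·689 = 123.

N1* ≈ 689, N2* ≈ 123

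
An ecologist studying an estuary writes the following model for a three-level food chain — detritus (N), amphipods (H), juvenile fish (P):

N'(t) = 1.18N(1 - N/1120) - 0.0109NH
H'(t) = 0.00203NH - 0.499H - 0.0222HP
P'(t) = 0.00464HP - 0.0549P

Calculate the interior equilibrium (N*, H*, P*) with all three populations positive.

From dP/dt = 0: 0.00464H* = 0.0549, so H* = 11.8.
From dN/dt = 0: 1.18(1 - N*/1120) = 0.0109·11.8, giving N* = 1120·(1 - 0.109) = 998.
From dH/dt = 0: 0.00203·998 - 0.499 = 0.0222P*, so P* = 1.53/0.0222 = 68.7.

N* ≈ 998, H* ≈ 11.8, P* ≈ 68.7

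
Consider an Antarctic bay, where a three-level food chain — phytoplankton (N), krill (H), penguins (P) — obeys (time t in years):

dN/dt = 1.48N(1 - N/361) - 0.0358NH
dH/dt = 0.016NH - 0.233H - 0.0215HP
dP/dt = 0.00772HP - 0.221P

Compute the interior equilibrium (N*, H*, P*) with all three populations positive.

From dP/dt = 0: 0.00772H* = 0.221, so H* = 28.6.
From dN/dt = 0: 1.48(1 - N*/361) = 0.0358·28.6, giving N* = 361·(1 - 0.692) = 111.
From dH/dt = 0: 0.016·111 - 0.233 = 0.0215P*, so P* = 1.54/0.0215 = 71.8.

N* ≈ 111, H* ≈ 28.6, P* ≈ 71.8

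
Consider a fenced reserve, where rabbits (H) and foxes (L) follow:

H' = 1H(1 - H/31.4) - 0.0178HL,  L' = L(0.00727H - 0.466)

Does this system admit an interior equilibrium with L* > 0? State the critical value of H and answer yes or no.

The predator equation gives dL/dt > 0 only when H > 0.466/0.00727 = 64.1.
Without the predator, H → K = 31.4. Since 31.4 < 64.1, the predator cannot invade.

Threshold H = 64.1; K < 64.1, so no, the predator goes extinct.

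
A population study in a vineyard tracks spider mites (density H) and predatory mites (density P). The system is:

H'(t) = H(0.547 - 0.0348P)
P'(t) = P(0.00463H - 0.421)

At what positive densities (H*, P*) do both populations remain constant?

H* ≈ 90.9, P* ≈ 15.7

Set dP/dt = 0 with P > 0: 0.00463H - 0.421 = 0, so H* = 0.421/0.00463 = 90.9.
Set dH/dt = 0 with H > 0: 0.547 - 0.0348P = 0, so P* = 0.547/0.0348 = 15.7.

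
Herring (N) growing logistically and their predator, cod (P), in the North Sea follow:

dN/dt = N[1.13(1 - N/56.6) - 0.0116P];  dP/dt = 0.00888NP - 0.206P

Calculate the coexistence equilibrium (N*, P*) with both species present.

From dP/dt = 0 with P > 0: 0.00888N* = 0.206, so N* = 23.2.
Substitute into dN/dt = 0: 1.13(1 - 23.2/56.6) = 0.0116P*.
The bracket is 0.59, giving P* = 0.667/0.0116 = 57.5.

N* ≈ 23.2, P* ≈ 57.5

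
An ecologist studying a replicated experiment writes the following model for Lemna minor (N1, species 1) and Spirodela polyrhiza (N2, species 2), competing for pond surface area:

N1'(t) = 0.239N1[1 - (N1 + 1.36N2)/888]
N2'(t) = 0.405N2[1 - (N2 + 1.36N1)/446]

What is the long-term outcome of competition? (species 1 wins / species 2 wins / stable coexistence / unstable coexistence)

species 1 excludes species 2

Compare the nullcline intercepts: K1/α12 = 888/1.36 = 653 > K2 = 446; K2/α21 = 446/1.36 = 328 < K1 = 888.
Since the inequalities point opposite ways, species 1 can invade but species 2 cannot.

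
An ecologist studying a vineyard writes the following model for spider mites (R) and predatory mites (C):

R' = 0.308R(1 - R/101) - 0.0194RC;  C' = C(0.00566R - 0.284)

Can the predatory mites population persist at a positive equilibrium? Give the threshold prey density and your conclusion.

The predator equation gives dC/dt > 0 only when R > 0.284/0.00566 = 50.2.
Without the predator, R → K = 101. Since 101 > 50.2, the predator can invade and persist.

Threshold R = 50.2; K > 50.2, so yes, the predator persists.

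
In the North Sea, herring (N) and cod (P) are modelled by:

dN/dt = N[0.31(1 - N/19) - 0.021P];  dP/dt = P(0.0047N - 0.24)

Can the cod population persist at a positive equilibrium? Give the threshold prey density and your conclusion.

Threshold N = 51.1; K < 51.1, so no, the predator goes extinct.

The predator equation gives dP/dt > 0 only when N > 0.24/0.0047 = 51.1.
Without the predator, N → K = 19. Since 19 < 51.1, the predator cannot invade.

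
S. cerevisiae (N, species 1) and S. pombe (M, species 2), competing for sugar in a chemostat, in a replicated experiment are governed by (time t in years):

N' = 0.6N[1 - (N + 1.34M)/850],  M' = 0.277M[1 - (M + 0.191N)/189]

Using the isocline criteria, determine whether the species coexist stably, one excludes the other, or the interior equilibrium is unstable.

stable coexistence

Compare the nullcline intercepts: K1/α12 = 850/1.34 = 634 > K2 = 189; K2/α21 = 189/0.191 = 990 > K1 = 850.
Since both inequalities hold, each species can invade when rare, so the interior equilibrium is stable.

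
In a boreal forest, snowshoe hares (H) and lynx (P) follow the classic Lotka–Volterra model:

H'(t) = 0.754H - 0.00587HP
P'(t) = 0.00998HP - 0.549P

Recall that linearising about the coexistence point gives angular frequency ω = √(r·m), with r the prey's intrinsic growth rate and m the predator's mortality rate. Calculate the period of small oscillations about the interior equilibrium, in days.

Here r = 0.754 and m = 0.549, so r·m = 0.414.
ω = √0.414 = 0.643 per day, hence T = 2π/ω ≈ 9.77 days.

T ≈ 9.77 days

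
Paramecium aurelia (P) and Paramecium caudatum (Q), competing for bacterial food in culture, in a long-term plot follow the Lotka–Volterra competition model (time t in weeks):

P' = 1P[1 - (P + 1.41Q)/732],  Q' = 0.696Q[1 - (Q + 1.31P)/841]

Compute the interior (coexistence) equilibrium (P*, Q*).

P* ≈ 536, Q* ≈ 139

Setting both brackets to zero gives the nullclines P + 1.41Q = 732 and 1.31P + Q = 841.
Substituting Q = 841 - 1.31P into the first: P(1 - 1.41·1.31) = 732 - 1.41·841.
So P* = -454/-0.847 = 536, and then Q* = 841 - 1.31·536 = 139.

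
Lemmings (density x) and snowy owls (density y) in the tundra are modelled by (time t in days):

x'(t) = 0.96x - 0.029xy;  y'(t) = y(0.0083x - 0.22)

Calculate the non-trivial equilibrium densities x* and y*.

Set dy/dt = 0 with y > 0: 0.0083x - 0.22 = 0, so x* = 0.22/0.0083 = 26.5.
Set dx/dt = 0 with x > 0: 0.96 - 0.029y = 0, so y* = 0.96/0.029 = 33.1.

x* ≈ 26.5, y* ≈ 33.1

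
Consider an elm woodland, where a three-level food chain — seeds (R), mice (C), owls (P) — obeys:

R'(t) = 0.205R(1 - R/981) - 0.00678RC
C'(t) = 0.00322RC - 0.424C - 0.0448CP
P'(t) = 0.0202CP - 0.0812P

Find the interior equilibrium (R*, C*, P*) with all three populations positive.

From dP/dt = 0: 0.0202C* = 0.0812, so C* = 4.02.
From dR/dt = 0: 0.205(1 - R*/981) = 0.00678·4.02, giving R* = 981·(1 - 0.133) = 851.
From dC/dt = 0: 0.00322·851 - 0.424 = 0.0448P*, so P* = 2.31/0.0448 = 51.7.

R* ≈ 851, C* ≈ 4.02, P* ≈ 51.7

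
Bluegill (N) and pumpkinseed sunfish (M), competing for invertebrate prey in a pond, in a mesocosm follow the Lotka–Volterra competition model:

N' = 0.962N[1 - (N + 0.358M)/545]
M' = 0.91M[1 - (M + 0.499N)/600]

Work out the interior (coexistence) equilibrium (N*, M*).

Setting both brackets to zero gives the nullclines N + 0.358M = 545 and 0.499N + M = 600.
Substituting M = 600 - 0.499N into the first: N(1 - 0.358·0.499) = 545 - 0.358·600.
So N* = 330/0.821 = 402, and then M* = 600 - 0.499·402 = 399.

N* ≈ 402, M* ≈ 399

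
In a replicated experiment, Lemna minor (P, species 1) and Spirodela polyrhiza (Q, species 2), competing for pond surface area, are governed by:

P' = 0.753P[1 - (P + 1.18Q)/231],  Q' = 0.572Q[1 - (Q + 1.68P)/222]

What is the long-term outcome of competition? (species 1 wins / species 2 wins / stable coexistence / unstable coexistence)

Compare the nullcline intercepts: K1/α12 = 231/1.18 = 196 < K2 = 222; K2/α21 = 222/1.68 = 132 < K1 = 231.
Since both are reversed, neither can invade when rare; the interior point is a saddle.

unstable coexistence (outcome depends on initial conditions)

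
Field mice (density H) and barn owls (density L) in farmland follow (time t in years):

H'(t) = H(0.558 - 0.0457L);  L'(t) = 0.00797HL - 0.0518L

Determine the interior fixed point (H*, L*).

H* ≈ 6.5, L* ≈ 12.2

Set dL/dt = 0 with L > 0: 0.00797H - 0.0518 = 0, so H* = 0.0518/0.00797 = 6.5.
Set dH/dt = 0 with H > 0: 0.558 - 0.0457L = 0, so L* = 0.558/0.0457 = 12.2.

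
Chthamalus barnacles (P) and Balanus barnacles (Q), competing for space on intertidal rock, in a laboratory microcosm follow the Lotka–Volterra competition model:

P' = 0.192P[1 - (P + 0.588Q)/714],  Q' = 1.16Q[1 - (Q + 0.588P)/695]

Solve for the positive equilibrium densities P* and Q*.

P* ≈ 467, Q* ≈ 421

Setting both brackets to zero gives the nullclines P + 0.588Q = 714 and 0.588P + Q = 695.
Substituting Q = 695 - 0.588P into the first: P(1 - 0.588·0.588) = 714 - 0.588·695.
So P* = 305/0.654 = 467, and then Q* = 695 - 0.588·467 = 421.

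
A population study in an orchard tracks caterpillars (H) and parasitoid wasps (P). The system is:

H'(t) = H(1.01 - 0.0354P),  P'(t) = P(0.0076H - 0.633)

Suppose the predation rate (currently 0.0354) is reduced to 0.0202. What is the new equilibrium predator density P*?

At the interior fixed point, setting dH/dt = 0 with H > 0 fixes P* = (prey growth rate)/(HP coefficient) — independent of the other coefficients.
With the change, P* = 1.01/0.0202 = 50; it rises from 28.5.

P* ≈ 50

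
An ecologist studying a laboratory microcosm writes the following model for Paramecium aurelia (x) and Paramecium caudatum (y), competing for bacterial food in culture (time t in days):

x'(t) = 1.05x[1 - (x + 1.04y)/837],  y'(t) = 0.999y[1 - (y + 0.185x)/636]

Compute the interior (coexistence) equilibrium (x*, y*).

Setting both brackets to zero gives the nullclines x + 1.04y = 837 and 0.185x + y = 636.
Substituting y = 636 - 0.185x into the first: x(1 - 1.04·0.185) = 837 - 1.04·636.
So x* = 176/0.808 = 217, and then y* = 636 - 0.185·217 = 596.

x* ≈ 217, y* ≈ 596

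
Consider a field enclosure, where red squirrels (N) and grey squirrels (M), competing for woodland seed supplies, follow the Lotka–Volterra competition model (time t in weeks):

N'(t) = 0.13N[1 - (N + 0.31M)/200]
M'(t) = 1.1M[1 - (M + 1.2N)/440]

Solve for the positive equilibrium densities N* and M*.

Setting both brackets to zero gives the nullclines N + 0.31M = 200 and 1.2N + M = 440.
Substituting M = 440 - 1.2N into the first: N(1 - 0.31·1.2) = 200 - 0.31·440.
So N* = 63.6/0.628 = 101, and then M* = 440 - 1.2·101 = 318.

N* ≈ 101, M* ≈ 318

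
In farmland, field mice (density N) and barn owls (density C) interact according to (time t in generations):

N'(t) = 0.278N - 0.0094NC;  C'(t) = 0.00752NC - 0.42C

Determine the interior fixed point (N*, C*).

Set dC/dt = 0 with C > 0: 0.00752N - 0.42 = 0, so N* = 0.42/0.00752 = 55.9.
Set dN/dt = 0 with N > 0: 0.278 - 0.0094C = 0, so C* = 0.278/0.0094 = 29.6.

N* ≈ 55.9, C* ≈ 29.6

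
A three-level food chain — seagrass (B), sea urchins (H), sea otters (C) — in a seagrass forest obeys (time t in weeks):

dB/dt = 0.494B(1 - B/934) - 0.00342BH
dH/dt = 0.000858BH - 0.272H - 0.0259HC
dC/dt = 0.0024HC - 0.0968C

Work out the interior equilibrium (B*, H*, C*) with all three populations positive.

B* ≈ 673, H* ≈ 40.3, C* ≈ 11.8

From dC/dt = 0: 0.0024H* = 0.0968, so H* = 40.3.
From dB/dt = 0: 0.494(1 - B*/934) = 0.00342·40.3, giving B* = 934·(1 - 0.279) = 673.
From dH/dt = 0: 0.000858·673 - 0.272 = 0.0259C*, so C* = 0.306/0.0259 = 11.8.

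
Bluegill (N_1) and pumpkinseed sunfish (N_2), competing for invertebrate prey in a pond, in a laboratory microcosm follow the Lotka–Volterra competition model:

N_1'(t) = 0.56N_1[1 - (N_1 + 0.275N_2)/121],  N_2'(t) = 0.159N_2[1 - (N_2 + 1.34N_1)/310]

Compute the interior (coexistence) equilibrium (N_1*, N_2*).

Setting both brackets to zero gives the nullclines N_1 + 0.275N_2 = 121 and 1.34N_1 + N_2 = 310.
Substituting N_2 = 310 - 1.34N_1 into the first: N_1(1 - 0.275·1.34) = 121 - 0.275·310.
So N_1* = 35.8/0.631 = 56.6, and then N_2* = 310 - 1.34·56.6 = 234.

N_1* ≈ 56.6, N_2* ≈ 234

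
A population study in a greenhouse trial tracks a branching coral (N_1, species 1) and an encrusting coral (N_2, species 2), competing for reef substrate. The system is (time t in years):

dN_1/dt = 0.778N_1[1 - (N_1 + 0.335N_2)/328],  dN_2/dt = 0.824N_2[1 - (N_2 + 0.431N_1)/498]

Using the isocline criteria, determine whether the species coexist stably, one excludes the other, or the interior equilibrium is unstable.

stable coexistence

Compare the nullcline intercepts: K1/α12 = 328/0.335 = 979 > K2 = 498; K2/α21 = 498/0.431 = 1160 > K1 = 328.
Since both inequalities hold, each species can invade when rare, so the interior equilibrium is stable.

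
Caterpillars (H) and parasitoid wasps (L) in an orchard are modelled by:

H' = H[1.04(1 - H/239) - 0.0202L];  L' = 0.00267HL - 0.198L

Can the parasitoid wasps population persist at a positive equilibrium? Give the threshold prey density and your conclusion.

The predator equation gives dL/dt > 0 only when H > 0.198/0.00267 = 74.2.
Without the predator, H → K = 239. Since 239 > 74.2, the predator can invade and persist.

Threshold H = 74.2; K > 74.2, so yes, the predator persists.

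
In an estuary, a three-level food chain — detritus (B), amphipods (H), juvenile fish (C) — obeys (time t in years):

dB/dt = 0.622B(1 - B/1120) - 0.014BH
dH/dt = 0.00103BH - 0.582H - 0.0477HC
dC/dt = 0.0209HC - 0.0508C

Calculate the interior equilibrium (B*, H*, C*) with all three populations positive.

B* ≈ 1060, H* ≈ 2.43, C* ≈ 10.7

From dC/dt = 0: 0.0209H* = 0.0508, so H* = 2.43.
From dB/dt = 0: 0.622(1 - B*/1120) = 0.014·2.43, giving B* = 1120·(1 - 0.0547) = 1060.
From dH/dt = 0: 0.00103·1060 - 0.582 = 0.0477C*, so C* = 0.508/0.0477 = 10.7.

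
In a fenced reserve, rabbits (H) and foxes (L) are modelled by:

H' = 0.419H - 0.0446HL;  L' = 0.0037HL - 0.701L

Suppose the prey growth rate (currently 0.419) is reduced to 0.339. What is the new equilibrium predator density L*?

At the interior fixed point, setting dH/dt = 0 with H > 0 fixes L* = (prey growth rate)/(HL coefficient) — independent of the other coefficients.
With the change, L* = 0.339/0.0446 = 7.6; it falls from 9.39.

L* ≈ 7.6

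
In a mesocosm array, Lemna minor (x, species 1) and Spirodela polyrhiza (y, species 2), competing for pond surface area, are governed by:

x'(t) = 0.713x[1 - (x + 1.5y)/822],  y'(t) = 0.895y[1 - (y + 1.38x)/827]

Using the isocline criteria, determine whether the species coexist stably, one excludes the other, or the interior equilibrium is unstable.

unstable coexistence (outcome depends on initial conditions)

Compare the nullcline intercepts: K1/α12 = 822/1.5 = 548 < K2 = 827; K2/α21 = 827/1.38 = 599 < K1 = 822.
Since both are reversed, neither can invade when rare; the interior point is a saddle.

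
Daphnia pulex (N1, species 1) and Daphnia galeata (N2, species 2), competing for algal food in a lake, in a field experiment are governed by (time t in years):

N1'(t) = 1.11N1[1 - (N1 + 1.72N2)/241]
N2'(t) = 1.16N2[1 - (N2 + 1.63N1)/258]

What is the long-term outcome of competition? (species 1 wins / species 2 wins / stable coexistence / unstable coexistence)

unstable coexistence (outcome depends on initial conditions)

Compare the nullcline intercepts: K1/α12 = 241/1.72 = 140 < K2 = 258; K2/α21 = 258/1.63 = 158 < K1 = 241.
Since both are reversed, neither can invade when rare; the interior point is a saddle.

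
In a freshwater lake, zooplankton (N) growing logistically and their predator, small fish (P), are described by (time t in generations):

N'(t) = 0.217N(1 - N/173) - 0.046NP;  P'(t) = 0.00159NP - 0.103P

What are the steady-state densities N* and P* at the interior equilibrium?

From dP/dt = 0 with P > 0: 0.00159N* = 0.103, so N* = 64.8.
Substitute into dN/dt = 0: 0.217(1 - 64.8/173) = 0.046P*.
The bracket is 0.626, giving P* = 0.136/0.046 = 2.95.

N* ≈ 64.8, P* ≈ 2.95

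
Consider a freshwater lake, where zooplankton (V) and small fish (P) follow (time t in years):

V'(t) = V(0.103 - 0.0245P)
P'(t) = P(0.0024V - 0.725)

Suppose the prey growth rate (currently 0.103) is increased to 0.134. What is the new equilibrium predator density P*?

P* ≈ 5.47

At the interior fixed point, setting dV/dt = 0 with V > 0 fixes P* = (prey growth rate)/(VP coefficient) — independent of the other coefficients.
With the change, P* = 0.134/0.0245 = 5.47; it rises from 4.2.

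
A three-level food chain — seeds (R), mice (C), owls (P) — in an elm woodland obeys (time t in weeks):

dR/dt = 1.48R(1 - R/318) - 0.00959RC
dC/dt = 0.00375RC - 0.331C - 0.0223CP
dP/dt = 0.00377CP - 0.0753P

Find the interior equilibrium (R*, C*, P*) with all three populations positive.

From dP/dt = 0: 0.00377C* = 0.0753, so C* = 20.
From dR/dt = 0: 1.48(1 - R*/318) = 0.00959·20, giving R* = 318·(1 - 0.129) = 277.
From dC/dt = 0: 0.00375·277 - 0.331 = 0.0223P*, so P* = 0.707/0.0223 = 31.7.

R* ≈ 277, C* ≈ 20, P* ≈ 31.7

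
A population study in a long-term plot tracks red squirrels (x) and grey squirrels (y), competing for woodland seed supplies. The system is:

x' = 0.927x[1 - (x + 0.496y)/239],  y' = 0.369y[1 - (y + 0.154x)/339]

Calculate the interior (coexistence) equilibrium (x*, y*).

Setting both brackets to zero gives the nullclines x + 0.496y = 239 and 0.154x + y = 339.
Substituting y = 339 - 0.154x into the first: x(1 - 0.496·0.154) = 239 - 0.496·339.
So x* = 70.9/0.924 = 76.7, and then y* = 339 - 0.154·76.7 = 327.

x* ≈ 76.7, y* ≈ 327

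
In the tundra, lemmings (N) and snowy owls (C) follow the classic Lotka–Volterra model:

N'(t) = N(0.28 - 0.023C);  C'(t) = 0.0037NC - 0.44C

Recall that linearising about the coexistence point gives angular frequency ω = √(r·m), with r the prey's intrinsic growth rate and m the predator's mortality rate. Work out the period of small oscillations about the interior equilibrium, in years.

Here r = 0.28 and m = 0.44, so r·m = 0.123.
ω = √0.123 = 0.351 per year, hence T = 2π/ω ≈ 17.9 years.

T ≈ 17.9 years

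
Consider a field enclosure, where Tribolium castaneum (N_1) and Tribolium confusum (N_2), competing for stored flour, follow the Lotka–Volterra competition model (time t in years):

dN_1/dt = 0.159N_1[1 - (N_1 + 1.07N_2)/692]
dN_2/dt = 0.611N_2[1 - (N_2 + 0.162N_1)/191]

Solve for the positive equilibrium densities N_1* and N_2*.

N_1* ≈ 590, N_2* ≈ 95.4

Setting both brackets to zero gives the nullclines N_1 + 1.07N_2 = 692 and 0.162N_1 + N_2 = 191.
Substituting N_2 = 191 - 0.162N_1 into the first: N_1(1 - 1.07·0.162) = 692 - 1.07·191.
So N_1* = 488/0.827 = 590, and then N_2* = 191 - 0.162·590 = 95.4.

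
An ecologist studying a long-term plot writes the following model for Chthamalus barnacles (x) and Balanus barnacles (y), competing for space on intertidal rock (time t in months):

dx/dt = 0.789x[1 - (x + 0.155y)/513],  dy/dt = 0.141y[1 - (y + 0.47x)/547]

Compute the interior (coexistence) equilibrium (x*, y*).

x* ≈ 462, y* ≈ 330

Setting both brackets to zero gives the nullclines x + 0.155y = 513 and 0.47x + y = 547.
Substituting y = 547 - 0.47x into the first: x(1 - 0.155·0.47) = 513 - 0.155·547.
So x* = 428/0.927 = 462, and then y* = 547 - 0.47·462 = 330.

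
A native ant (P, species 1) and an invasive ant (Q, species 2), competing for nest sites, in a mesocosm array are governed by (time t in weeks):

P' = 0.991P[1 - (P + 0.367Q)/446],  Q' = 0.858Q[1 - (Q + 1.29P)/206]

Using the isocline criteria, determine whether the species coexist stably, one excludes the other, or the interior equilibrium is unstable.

Compare the nullcline intercepts: K1/α12 = 446/0.367 = 1220 > K2 = 206; K2/α21 = 206/1.29 = 160 < K1 = 446.
Since the inequalities point opposite ways, species 1 can invade but species 2 cannot.

species 1 excludes species 2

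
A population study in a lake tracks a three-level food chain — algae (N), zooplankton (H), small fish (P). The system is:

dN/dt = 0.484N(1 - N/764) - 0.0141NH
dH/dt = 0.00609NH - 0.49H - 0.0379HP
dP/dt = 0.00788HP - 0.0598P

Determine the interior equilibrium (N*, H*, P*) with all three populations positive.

From dP/dt = 0: 0.00788H* = 0.0598, so H* = 7.59.
From dN/dt = 0: 0.484(1 - N*/764) = 0.0141·7.59, giving N* = 764·(1 - 0.221) = 595.
From dH/dt = 0: 0.00609·595 - 0.49 = 0.0379P*, so P* = 3.13/0.0379 = 82.7.

N* ≈ 595, H* ≈ 7.59, P* ≈ 82.7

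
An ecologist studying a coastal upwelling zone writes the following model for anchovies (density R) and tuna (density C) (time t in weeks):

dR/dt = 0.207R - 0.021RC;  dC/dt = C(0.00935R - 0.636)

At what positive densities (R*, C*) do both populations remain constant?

Set dC/dt = 0 with C > 0: 0.00935R - 0.636 = 0, so R* = 0.636/0.00935 = 68.
Set dR/dt = 0 with R > 0: 0.207 - 0.021C = 0, so C* = 0.207/0.021 = 9.86.

R* ≈ 68, C* ≈ 9.86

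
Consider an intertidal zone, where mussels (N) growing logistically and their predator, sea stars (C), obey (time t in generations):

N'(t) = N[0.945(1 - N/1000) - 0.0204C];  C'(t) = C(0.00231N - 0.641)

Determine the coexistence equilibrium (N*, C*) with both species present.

From dC/dt = 0 with C > 0: 0.00231N* = 0.641, so N* = 277.
Substitute into dN/dt = 0: 0.945(1 - 277/1000) = 0.0204C*.
The bracket is 0.723, giving C* = 0.683/0.0204 = 33.5.

N* ≈ 277, C* ≈ 33.5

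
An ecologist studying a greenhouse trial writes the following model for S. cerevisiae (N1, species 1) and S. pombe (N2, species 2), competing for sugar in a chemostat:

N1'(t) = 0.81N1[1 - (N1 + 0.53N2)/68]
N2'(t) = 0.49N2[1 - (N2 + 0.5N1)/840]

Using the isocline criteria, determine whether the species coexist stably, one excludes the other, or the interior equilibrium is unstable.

species 2 excludes species 1

Compare the nullcline intercepts: K1/α12 = 68/0.53 = 128 < K2 = 840; K2/α21 = 840/0.5 = 1680 > K1 = 68.
Since the inequalities point opposite ways, species 2 can invade but species 1 cannot.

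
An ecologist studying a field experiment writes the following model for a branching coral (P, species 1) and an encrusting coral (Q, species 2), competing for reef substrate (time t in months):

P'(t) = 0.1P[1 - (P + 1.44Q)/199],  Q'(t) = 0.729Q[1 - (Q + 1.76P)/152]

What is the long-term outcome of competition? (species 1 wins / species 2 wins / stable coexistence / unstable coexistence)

Compare the nullcline intercepts: K1/α12 = 199/1.44 = 138 < K2 = 152; K2/α21 = 152/1.76 = 86.4 < K1 = 199.
Since both are reversed, neither can invade when rare; the interior point is a saddle.

unstable coexistence (outcome depends on initial conditions)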